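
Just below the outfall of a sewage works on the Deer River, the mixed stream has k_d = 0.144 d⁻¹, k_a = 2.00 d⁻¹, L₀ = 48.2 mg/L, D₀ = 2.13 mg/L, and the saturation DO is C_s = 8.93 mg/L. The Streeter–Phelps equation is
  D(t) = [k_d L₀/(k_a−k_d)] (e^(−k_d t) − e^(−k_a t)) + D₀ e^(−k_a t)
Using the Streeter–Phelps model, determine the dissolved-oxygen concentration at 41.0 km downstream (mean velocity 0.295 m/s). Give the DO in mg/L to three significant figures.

Travel time t = x/v = 41.0 km / (0.295 m/s) = 41000 m / 0.295 m/s = 139000 s = 1.609 d.
k_d L₀/(k_a−k_d) = 0.144×48.2/(2.00−0.144) = 6.941/1.856 = 3.740 mg/L.
e^(−k_d t) = e^(−0.144×1.609) = 0.7932; e^(−k_a t) = e^(−2.00×1.609) = 0.04007.
D = 3.740 × (0.7932 − 0.04007) + 2.13 × 0.04007 = 2.817 + 0.08534 = 2.902 mg/L.
DO = C_s − D = 8.93 − 2.902 = 6.028 mg/L.

DO ≈ 6.03 mg/L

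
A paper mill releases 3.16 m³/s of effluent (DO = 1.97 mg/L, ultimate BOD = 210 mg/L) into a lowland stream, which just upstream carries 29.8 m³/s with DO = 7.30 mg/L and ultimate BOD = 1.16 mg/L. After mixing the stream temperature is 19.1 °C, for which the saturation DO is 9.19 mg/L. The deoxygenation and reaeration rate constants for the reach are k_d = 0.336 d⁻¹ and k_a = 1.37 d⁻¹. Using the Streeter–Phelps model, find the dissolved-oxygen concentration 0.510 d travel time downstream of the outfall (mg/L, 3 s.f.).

DO ≈ 5.62 mg/L

Mixed DO = (29.8×7.30 + 3.16×1.97)/(29.8+3.16) = 223.8/32.96 = 6.789 mg/L.
Mixed L₀ = (29.8×1.16 + 3.16×210)/(32.96) = 698.2/32.96 = 21.18 mg/L.
Initial deficit D₀ = C_s − DO₀ = 9.19 − 6.789 = 2.401 mg/L.
D(0.510) = [0.336×21.18/(1.37−0.336)](e^(−0.336×0.510) − e^(−1.37×0.510)) + 2.401 e^(−1.37×0.510)
= 6.883 × (0.8425 − 0.4972) + 2.401 × 0.4972 = 3.571 mg/L.
DO = 9.19 − 3.571 = 5.619 mg/L.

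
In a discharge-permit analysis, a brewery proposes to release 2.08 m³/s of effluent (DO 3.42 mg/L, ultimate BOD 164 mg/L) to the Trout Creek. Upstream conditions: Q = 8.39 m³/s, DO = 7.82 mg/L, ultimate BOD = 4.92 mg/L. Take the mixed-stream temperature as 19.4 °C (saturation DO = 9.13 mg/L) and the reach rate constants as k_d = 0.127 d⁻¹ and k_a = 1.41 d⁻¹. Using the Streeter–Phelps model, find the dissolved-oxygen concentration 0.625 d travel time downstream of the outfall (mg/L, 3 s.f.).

Mixed DO = (8.39×7.82 + 2.08×3.42)/(8.39+2.08) = 72.72/10.47 = 6.946 mg/L.
Mixed L₀ = (8.39×4.92 + 2.08×164)/(10.47) = 382.4/10.47 = 36.52 mg/L.
Initial deficit D₀ = C_s − DO₀ = 9.13 − 6.946 = 2.184 mg/L.
D(0.625) = [0.127×36.52/(1.41−0.127)](e^(−0.127×0.625) − e^(−1.41×0.625)) + 2.184 e^(−1.41×0.625)
= 3.615 × (0.9237 − 0.4143) + 2.184 × 0.4143 = 2.747 mg/L.
DO = 9.13 − 2.747 = 6.383 mg/L.

DO ≈ 6.38 mg/L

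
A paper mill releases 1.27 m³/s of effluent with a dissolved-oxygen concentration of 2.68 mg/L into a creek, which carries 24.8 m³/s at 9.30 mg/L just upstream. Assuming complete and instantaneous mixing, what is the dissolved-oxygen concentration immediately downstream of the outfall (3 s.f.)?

8.98 mg/L

Flow-weighted mixing: C = (Q_r C_r + Q_w C_w)/(Q_r + Q_w)
= (24.8×9.30 + 1.27×2.68)/(24.8 + 1.27) = 234.0/26.07 = 8.978 mg/L.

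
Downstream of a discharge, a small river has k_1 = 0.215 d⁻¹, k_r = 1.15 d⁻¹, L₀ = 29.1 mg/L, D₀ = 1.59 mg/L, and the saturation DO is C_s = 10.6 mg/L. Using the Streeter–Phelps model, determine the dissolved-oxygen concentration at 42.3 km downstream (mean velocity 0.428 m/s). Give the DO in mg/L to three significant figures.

Travel time t = x/v = 42.3 km / (0.428 m/s) = 42300 m / 0.428 m/s = 98830 s = 1.144 d.
k_1 L₀/(k_r−k_1) = 0.215×29.1/(1.15−0.215) = 6.256/0.9350 = 6.691 mg/L.
e^(−k_1 t) = e^(−0.215×1.144) = 0.7820; e^(−k_r t) = e^(−1.15×1.144) = 0.2683.
D = 6.691 × (0.7820 − 0.2683) + 1.59 × 0.2683 = 3.437 + 0.4267 = 3.864 mg/L.
DO = C_s − D = 10.6 − 3.864 = 6.736 mg/L.

DO ≈ 6.74 mg/L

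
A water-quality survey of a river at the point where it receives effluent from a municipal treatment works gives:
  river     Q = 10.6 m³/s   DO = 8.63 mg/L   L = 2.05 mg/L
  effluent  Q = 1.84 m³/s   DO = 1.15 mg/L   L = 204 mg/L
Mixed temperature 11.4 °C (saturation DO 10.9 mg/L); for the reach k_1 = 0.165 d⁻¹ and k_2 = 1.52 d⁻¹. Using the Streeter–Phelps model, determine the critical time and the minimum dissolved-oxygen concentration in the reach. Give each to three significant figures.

t_c ≈ 0.141 d; minimum DO ≈ 7.51 mg/L

Mixed DO = (10.6×8.63 + 1.84×1.15)/(10.6+1.84) = 93.59/12.44 = 7.524 mg/L.
Mixed L₀ = (10.6×2.05 + 1.84×204)/(12.44) = 397.1/12.44 = 31.92 mg/L.
Initial deficit D₀ = C_s − DO₀ = 10.9 − 7.524 = 3.376 mg/L.
t_c = (1/1.355) ln[(1.52/0.165)(1 − 3.376×1.355/(0.165×31.92))] = 0.7380 × ln(1.210) = 0.1408 d.
D_c = (0.165/1.52) × 31.92 × e^(−0.165×0.1408) = 0.1086 × 31.92 × 0.9770 = 3.385 mg/L.
Minimum DO = 10.9 − 3.385 = 7.515 mg/L.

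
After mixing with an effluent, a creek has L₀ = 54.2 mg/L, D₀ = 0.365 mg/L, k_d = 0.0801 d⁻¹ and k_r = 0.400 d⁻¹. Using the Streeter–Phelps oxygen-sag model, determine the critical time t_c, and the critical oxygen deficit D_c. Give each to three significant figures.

t_c ≈ 4.94 d; D_c ≈ 7.31 mg/L

At the critical point dD/dt = 0, so k_d L₀ e^(−k_d t) = k_r D. Substituting D(t) from the Streeter–Phelps equation and solving for t gives
t_c = ln[(k_r/k_d)(1 − D₀(k_r−k_d)/(k_d L₀))] / (k_r−k_d).
Here k_r−k_d = 0.3199 d⁻¹ and 1 − D₀(k_r−k_d)/(k_d L₀) = 1 − 0.365×0.3199/(0.0801×54.2) = 0.9731, so
t_c = ln(4.994 × 0.9731) / 0.3199 = 1.581 / 0.3199 = 4.942 d.
D_c = (k_d/k_r) L₀ e^(−k_d t_c) = (0.0801/0.400) × 54.2 × e^(−0.0801×4.942) = 0.2003 × 54.2 × 0.6731 = 7.306 mg/L.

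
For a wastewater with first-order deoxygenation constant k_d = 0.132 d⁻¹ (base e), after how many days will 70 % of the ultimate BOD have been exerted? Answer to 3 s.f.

y/L₀ = 1 − e^(−k_d t) = 0.70 ⇒ e^(−k_d t) = 0.300
t = −ln(0.300) / 0.132 = 1.204 / 0.132 = 9.121 d.

t ≈ 9.12 d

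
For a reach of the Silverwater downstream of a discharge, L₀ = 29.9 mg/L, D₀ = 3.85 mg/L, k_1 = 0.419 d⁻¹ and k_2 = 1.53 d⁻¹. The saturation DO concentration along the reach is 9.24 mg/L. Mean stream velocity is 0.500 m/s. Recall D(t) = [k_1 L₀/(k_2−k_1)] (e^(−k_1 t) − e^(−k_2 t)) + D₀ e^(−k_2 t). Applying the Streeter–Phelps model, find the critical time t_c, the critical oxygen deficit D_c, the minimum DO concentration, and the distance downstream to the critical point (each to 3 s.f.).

t_c ≈ 0.790 d; D_c ≈ 5.88 mg/L; min DO ≈ 3.36 mg/L; x_c ≈ 34.1 km

t_c = [1/(k_2−k_1)] ln[(k_2/k_1)(1 − D₀(k_2−k_1)/(k_1 L₀))]
= [1/(1.53−0.419)] ln[(1.53/0.419)(1 − 3.85×1.111/(0.419×29.9))]
= (1/1.111) ln[3.652 × 0.6586] = 0.9001 × ln(2.405) = 0.9001 × 0.8775 = 0.7898 d.
D_c = (k_1/k_2) L₀ e^(−k_1 t_c) = (0.419/1.53) × 29.9 × e^(−0.419×0.7898) = 0.2739 × 29.9 × 0.7183 = 5.881 mg/L.
Minimum DO = C_s − D_c = 9.24 − 5.881 = 3.359 mg/L.
x_c = v t_c = 0.500 m/s × 0.7898 d × 86400 s/d = 34120 m ≈ 34.1 km.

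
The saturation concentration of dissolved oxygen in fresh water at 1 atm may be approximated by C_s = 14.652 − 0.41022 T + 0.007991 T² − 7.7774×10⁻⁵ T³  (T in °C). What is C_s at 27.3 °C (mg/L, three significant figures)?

C_s ≈ 7.83 mg/L

C_s = 14.652 − 0.41022×27.3 + 0.007991×27.3² − 7.7774×10⁻⁵×27.3³ = 7.826 mg/L.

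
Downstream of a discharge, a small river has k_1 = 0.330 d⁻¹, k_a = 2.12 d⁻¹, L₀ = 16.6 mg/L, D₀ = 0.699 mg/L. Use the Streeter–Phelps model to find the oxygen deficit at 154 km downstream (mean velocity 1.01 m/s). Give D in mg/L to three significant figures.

D ≈ 1.65 mg/L

Travel time t = x/v = 154 km / (1.01 m/s) = 154000 m / 1.01 m/s = 152500 s = 1.765 d.
k_1 L₀/(k_a−k_1) = 0.330×16.6/(2.12−0.330) = 5.478/1.790 = 3.060 mg/L.
e^(−k_1 t) = e^(−0.330×1.765) = 0.5586; e^(−k_a t) = e^(−2.12×1.765) = 0.02372.
D = 3.060 × (0.5586 − 0.02372) + 0.699 × 0.02372 = 1.637 + 0.01658 = 1.653 mg/L.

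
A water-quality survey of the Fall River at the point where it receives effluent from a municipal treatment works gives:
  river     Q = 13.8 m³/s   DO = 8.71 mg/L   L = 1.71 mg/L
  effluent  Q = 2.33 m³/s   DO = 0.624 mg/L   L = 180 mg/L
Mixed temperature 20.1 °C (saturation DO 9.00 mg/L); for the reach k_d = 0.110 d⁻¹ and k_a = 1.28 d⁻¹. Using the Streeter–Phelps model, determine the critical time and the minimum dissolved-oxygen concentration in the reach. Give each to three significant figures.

t_c ≈ 1.39 d; minimum DO ≈ 6.97 mg/L

Mixed DO = (13.8×8.71 + 2.33×0.624)/(13.8+2.33) = 121.7/16.13 = 7.542 mg/L.
Mixed L₀ = (13.8×1.71 + 2.33×180)/(16.13) = 443.0/16.13 = 27.46 mg/L.
Initial deficit D₀ = C_s − DO₀ = 9.00 − 7.542 = 1.458 mg/L.
t_c = (1/1.170) ln[(1.28/0.110)(1 − 1.458×1.170/(0.110×27.46))] = 0.8547 × ln(5.066) = 1.387 d.
D_c = (0.110/1.28) × 27.46 × e^(−0.110×1.387) = 0.08594 × 27.46 × 0.8585 = 2.026 mg/L.
Minimum DO = 9.00 − 2.026 = 6.974 mg/L.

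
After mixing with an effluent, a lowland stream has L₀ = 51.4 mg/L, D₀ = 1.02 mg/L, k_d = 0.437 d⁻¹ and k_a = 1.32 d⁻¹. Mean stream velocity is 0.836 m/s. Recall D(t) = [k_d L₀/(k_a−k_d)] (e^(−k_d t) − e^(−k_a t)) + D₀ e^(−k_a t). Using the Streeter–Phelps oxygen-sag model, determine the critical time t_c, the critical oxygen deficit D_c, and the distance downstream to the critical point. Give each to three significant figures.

With k_a/k_d = 3.021 and 1 − D₀(k_a−k_d)/(k_d L₀) = 0.9599,
t_c = ln(3.021 × 0.9599) / (1.32 − 0.437) = ln(2.899) / 0.8830 = 1.065/0.8830 = 1.206 d.
L(t_c) = L₀ e^(−k_d t_c) = 51.4 × 0.5905 = 30.35 mg/L, and at the critical point k_a D_c = k_d L, so D_c = (0.437/1.32) × 30.35 = 10.05 mg/L.
x_c = v t_c = 0.836 m/s × 1.206 d × 86400 s/d = 87080 m ≈ 87.1 km.

t_c ≈ 1.21 d; D_c ≈ 10.0 mg/L; x_c ≈ 87.1 km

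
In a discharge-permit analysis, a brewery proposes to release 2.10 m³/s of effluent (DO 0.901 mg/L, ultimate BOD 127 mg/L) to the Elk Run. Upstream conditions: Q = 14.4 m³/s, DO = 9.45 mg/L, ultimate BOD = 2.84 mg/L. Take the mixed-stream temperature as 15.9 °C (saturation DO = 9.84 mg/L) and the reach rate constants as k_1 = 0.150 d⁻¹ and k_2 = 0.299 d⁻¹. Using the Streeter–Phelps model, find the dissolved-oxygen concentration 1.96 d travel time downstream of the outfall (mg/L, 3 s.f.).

DO ≈ 5.48 mg/L

Mixed DO = (14.4×9.45 + 2.10×0.901)/(14.4+2.10) = 138.0/16.50 = 8.362 mg/L.
Mixed L₀ = (14.4×2.84 + 2.10×127)/(16.50) = 307.6/16.50 = 18.64 mg/L.
Initial deficit D₀ = C_s − DO₀ = 9.84 − 8.362 = 1.478 mg/L.
D(1.96) = [0.150×18.64/(0.299−0.150)](e^(−0.150×1.96) − e^(−0.299×1.96)) + 1.478 e^(−0.299×1.96)
= 18.77 × (0.7453 − 0.5565) + 1.478 × 0.5565 = 4.365 mg/L.
DO = 9.84 − 4.365 = 5.475 mg/L.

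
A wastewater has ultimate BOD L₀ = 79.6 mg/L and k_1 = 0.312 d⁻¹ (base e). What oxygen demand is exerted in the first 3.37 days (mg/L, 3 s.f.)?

y_t = L₀(1 − e^(−k_1 t)) = 79.6 × (1 − e^(−0.312×3.37))
= 79.6 × (1 − 0.3494) = 79.6 × 0.6506 = 51.79 mg/L.

y ≈ 51.8 mg/L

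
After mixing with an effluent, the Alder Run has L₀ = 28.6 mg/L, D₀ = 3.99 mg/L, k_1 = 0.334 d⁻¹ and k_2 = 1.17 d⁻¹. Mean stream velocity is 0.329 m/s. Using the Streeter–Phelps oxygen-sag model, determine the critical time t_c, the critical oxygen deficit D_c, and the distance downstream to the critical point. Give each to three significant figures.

With k_2/k_1 = 3.503 and 1 − D₀(k_2−k_1)/(k_1 L₀) = 0.6508,
t_c = ln(3.503 × 0.6508) / (1.17 − 0.334) = ln(2.280) / 0.8360 = 0.8241/0.8360 = 0.9857 d.
L(t_c) = L₀ e^(−k_1 t_c) = 28.6 × 0.7195 = 20.58 mg/L, and at the critical point k_2 D_c = k_1 L, so D_c = (0.334/1.17) × 20.58 = 5.874 mg/L.
x_c = v t_c = 0.329 m/s × 0.9857 d × 86400 s/d = 28020 m ≈ 28.0 km.

t_c ≈ 0.986 d; D_c ≈ 5.87 mg/L; x_c ≈ 28.0 km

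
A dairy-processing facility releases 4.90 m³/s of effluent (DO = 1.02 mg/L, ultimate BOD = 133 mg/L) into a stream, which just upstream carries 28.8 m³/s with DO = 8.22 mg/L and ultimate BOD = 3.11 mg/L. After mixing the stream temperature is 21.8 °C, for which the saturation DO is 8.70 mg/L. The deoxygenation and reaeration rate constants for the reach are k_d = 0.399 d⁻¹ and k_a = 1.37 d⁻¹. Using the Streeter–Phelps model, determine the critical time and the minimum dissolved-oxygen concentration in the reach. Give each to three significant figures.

Mixed DO = (28.8×8.22 + 4.90×1.02)/(28.8+4.90) = 241.7/33.70 = 7.173 mg/L.
Mixed L₀ = (28.8×3.11 + 4.90×133)/(33.70) = 741.3/33.70 = 22.00 mg/L.
Initial deficit D₀ = C_s − DO₀ = 8.70 − 7.173 = 1.527 mg/L.
t_c = (1/0.9710) ln[(1.37/0.399)(1 − 1.527×0.9710/(0.399×22.00))] = 1.030 × ln(2.854) = 1.080 d.
D_c = (0.399/1.37) × 22.00 × e^(−0.399×1.080) = 0.2912 × 22.00 × 0.6499 = 4.164 mg/L.
Minimum DO = 8.70 − 4.164 = 4.536 mg/L.

t_c ≈ 1.08 d; minimum DO ≈ 4.54 mg/L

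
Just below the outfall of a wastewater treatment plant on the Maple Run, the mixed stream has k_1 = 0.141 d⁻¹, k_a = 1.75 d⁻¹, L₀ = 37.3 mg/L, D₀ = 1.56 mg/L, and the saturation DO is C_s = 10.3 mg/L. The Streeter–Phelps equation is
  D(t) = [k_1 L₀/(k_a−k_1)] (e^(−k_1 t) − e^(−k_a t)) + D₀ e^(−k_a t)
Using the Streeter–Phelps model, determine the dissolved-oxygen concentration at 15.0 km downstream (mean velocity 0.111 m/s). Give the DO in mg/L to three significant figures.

Travel time t = x/v = 15.0 km / (0.111 m/s) = 15000 m / 0.111 m/s = 135100 s = 1.564 d.
k_1 L₀/(k_a−k_1) = 0.141×37.3/(1.75−0.141) = 5.259/1.609 = 3.269 mg/L.
e^(−k_1 t) = e^(−0.141×1.564) = 0.8021; e^(−k_a t) = e^(−1.75×1.564) = 0.06476.
D = 3.269 × (0.8021 − 0.06476) + 1.56 × 0.06476 = 2.410 + 0.1010 = 2.511 mg/L.
DO = C_s − D = 10.3 − 2.511 = 7.789 mg/L.

DO ≈ 7.79 mg/L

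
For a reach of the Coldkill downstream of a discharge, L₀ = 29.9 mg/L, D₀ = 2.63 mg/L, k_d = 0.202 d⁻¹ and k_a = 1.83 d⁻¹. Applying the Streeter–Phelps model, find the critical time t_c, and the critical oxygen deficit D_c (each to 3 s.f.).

t_c ≈ 0.596 d; D_c ≈ 2.93 mg/L

At the critical point dD/dt = 0, so k_d L₀ e^(−k_d t) = k_a D. Substituting D(t) from the Streeter–Phelps equation and solving for t gives
t_c = ln[(k_a/k_d)(1 − D₀(k_a−k_d)/(k_d L₀))] / (k_a−k_d).
Here k_a−k_d = 1.628 d⁻¹ and 1 − D₀(k_a−k_d)/(k_d L₀) = 1 − 2.63×1.628/(0.202×29.9) = 0.2911, so
t_c = ln(9.059 × 0.2911) / 1.628 = 0.9697 / 1.628 = 0.5956 d.
D_c = (k_d/k_a) L₀ e^(−k_d t_c) = (0.202/1.83) × 29.9 × e^(−0.202×0.5956) = 0.1104 × 29.9 × 0.8866 = 2.926 mg/L.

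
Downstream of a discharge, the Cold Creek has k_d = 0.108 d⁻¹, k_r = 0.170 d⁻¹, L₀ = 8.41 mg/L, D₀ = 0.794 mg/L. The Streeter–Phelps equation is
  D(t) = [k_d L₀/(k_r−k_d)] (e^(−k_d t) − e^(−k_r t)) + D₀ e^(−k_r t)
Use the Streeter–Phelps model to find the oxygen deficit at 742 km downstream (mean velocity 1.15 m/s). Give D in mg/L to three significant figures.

Travel time t = x/v = 742 km / (1.15 m/s) = 742000 m / 1.15 m/s = 645200 s = 7.468 d.
k_d L₀/(k_r−k_d) = 0.108×8.41/(0.170−0.108) = 0.9083/0.06200 = 14.65 mg/L.
e^(−k_d t) = e^(−0.108×7.468) = 0.4464; e^(−k_r t) = e^(−0.170×7.468) = 0.2810.
D = 14.65 × (0.4464 − 0.2810) + 0.794 × 0.2810 = 2.424 + 0.2231 = 2.647 mg/L.

D ≈ 2.65 mg/L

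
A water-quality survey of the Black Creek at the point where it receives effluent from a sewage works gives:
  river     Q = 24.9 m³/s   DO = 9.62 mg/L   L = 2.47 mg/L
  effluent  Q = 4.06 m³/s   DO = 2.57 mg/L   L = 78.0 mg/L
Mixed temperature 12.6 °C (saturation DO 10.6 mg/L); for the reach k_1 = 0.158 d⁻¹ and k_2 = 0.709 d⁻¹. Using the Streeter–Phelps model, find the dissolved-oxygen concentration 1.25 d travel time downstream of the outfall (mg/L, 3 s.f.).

DO ≈ 8.26 mg/L

Mixed DO = (24.9×9.62 + 4.06×2.57)/(24.9+4.06) = 250.0/28.96 = 8.632 mg/L.
Mixed L₀ = (24.9×2.47 + 4.06×78.0)/(28.96) = 378.2/28.96 = 13.06 mg/L.
Initial deficit D₀ = C_s − DO₀ = 10.6 − 8.632 = 1.968 mg/L.
D(1.25) = [0.158×13.06/(0.709−0.158)](e^(−0.158×1.25) − e^(−0.709×1.25)) + 1.968 e^(−0.709×1.25)
= 3.745 × (0.8208 − 0.4122) + 1.968 × 0.4122 = 2.341 mg/L.
DO = 10.6 − 2.341 = 8.259 mg/L.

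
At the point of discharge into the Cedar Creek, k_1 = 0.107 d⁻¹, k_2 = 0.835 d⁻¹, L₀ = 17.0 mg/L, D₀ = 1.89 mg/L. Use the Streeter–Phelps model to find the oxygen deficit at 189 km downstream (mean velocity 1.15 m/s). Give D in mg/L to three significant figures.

D ≈ 1.91 mg/L

Travel time t = x/v = 189 km / (1.15 m/s) = 189000 m / 1.15 m/s = 164300 s = 1.902 d.
k_1 L₀/(k_2−k_1) = 0.107×17.0/(0.835−0.107) = 1.819/0.7280 = 2.499 mg/L.
e^(−k_1 t) = e^(−0.107×1.902) = 0.8158; e^(−k_2 t) = e^(−0.835×1.902) = 0.2043.
D = 2.499 × (0.8158 − 0.2043) + 1.89 × 0.2043 = 1.528 + 0.3861 = 1.914 mg/L.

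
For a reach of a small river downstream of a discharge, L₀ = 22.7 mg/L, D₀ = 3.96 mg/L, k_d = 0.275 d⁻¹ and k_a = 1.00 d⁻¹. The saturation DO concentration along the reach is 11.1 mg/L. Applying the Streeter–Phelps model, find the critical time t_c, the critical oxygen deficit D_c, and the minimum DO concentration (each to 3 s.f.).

With k_a/k_d = 3.636 and 1 − D₀(k_a−k_d)/(k_d L₀) = 0.5401,
t_c = ln(3.636 × 0.5401) / (1.00 − 0.275) = ln(1.964) / 0.7250 = 0.6750/0.7250 = 0.9310 d.
L(t_c) = L₀ e^(−k_d t_c) = 22.7 × 0.7741 = 17.57 mg/L, and at the critical point k_a D_c = k_d L, so D_c = (0.275/1.00) × 17.57 = 4.832 mg/L.
Minimum DO = C_s − D_c = 11.1 − 4.832 = 6.268 mg/L.

t_c ≈ 0.931 d; D_c ≈ 4.83 mg/L; min DO ≈ 6.27 mg/L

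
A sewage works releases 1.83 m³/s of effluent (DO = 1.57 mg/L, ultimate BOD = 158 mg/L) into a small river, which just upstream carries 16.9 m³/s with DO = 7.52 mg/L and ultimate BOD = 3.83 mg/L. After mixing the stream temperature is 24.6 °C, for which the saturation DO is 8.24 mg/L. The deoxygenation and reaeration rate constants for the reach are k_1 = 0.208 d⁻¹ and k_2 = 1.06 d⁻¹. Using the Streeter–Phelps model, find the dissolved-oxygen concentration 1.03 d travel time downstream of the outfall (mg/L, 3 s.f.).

Mixed DO = (16.9×7.52 + 1.83×1.57)/(16.9+1.83) = 130.0/18.73 = 6.939 mg/L.
Mixed L₀ = (16.9×3.83 + 1.83×158)/(18.73) = 353.9/18.73 = 18.89 mg/L.
Initial deficit D₀ = C_s − DO₀ = 8.24 − 6.939 = 1.301 mg/L.
D(1.03) = [0.208×18.89/(1.06−0.208)](e^(−0.208×1.03) − e^(−1.06×1.03)) + 1.301 e^(−1.06×1.03)
= 4.612 × (0.8072 − 0.3356) + 1.301 × 0.3356 = 2.612 mg/L.
DO = 8.24 − 2.612 = 5.628 mg/L.

DO ≈ 5.63 mg/L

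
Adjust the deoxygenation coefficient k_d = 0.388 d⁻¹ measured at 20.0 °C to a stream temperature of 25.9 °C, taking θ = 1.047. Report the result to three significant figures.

k_d(T₂) = k_d(T₁) · θ^(T₂−T₁) = 0.388 × 1.047^(25.9−20.0)
= 0.388 × 1.047^5.90 = 0.388 × 1.311 = 0.5088 d⁻¹.

k_d ≈ 0.509 d⁻¹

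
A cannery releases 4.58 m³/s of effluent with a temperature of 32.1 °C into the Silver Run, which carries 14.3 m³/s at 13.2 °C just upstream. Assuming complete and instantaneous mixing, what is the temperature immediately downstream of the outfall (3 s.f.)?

Flow-weighted mixing: C = (Q_r C_r + Q_w C_w)/(Q_r + Q_w)
= (14.3×13.2 + 4.58×32.1)/(14.3 + 4.58) = 335.8/18.88 = 17.78 °C.

17.8 °C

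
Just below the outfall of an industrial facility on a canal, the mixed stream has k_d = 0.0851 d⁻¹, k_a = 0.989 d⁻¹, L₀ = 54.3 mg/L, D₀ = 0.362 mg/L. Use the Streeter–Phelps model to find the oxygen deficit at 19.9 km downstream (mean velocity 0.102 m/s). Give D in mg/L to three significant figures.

Travel time t = x/v = 19.9 km / (0.102 m/s) = 19900 m / 0.102 m/s = 195100 s = 2.258 d.
k_d L₀/(k_a−k_d) = 0.0851×54.3/(0.989−0.0851) = 4.621/0.9039 = 5.112 mg/L.
e^(−k_d t) = e^(−0.0851×2.258) = 0.8252; e^(−k_a t) = e^(−0.989×2.258) = 0.1072.
D = 5.112 × (0.8252 − 0.1072) + 0.362 × 0.1072 = 3.671 + 0.03880 = 3.709 mg/L.

D ≈ 3.71 mg/L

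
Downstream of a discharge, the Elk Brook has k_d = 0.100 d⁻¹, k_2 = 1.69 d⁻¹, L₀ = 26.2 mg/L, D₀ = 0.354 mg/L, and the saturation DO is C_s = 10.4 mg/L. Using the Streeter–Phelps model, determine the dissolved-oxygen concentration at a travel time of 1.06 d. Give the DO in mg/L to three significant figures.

DO ≈ 9.13 mg/L

k_d L₀/(k_2−k_d) = 0.100×26.2/(1.69−0.100) = 2.620/1.590 = 1.648 mg/L.
e^(−k_d t) = e^(−0.100×1.060) = 0.8994; e^(−k_2 t) = e^(−1.69×1.060) = 0.1667.
D = 1.648 × (0.8994 − 0.1667) + 0.354 × 0.1667 = 1.207 + 0.05902 = 1.266 mg/L.
DO = C_s − D = 10.4 − 1.266 = 9.134 mg/L.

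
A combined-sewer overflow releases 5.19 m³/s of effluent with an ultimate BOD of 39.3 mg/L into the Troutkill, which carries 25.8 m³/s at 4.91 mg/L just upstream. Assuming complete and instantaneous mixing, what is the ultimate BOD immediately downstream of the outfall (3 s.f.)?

Flow-weighted mixing: C = (Q_r C_r + Q_w C_w)/(Q_r + Q_w)
= (25.8×4.91 + 5.19×39.3)/(25.8 + 5.19) = 330.6/30.99 = 10.67 mg/L.

10.7 mg/L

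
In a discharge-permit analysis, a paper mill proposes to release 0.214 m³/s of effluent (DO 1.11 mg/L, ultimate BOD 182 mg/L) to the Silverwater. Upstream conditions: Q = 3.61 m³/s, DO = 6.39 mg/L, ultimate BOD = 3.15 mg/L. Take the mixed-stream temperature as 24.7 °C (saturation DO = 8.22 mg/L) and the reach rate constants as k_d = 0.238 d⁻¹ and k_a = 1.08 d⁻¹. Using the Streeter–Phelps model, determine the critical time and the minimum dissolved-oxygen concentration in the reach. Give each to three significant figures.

Mixed DO = (3.61×6.39 + 0.214×1.11)/(3.61+0.214) = 23.31/3.824 = 6.095 mg/L.
Mixed L₀ = (3.61×3.15 + 0.214×182)/(3.824) = 50.32/3.824 = 13.16 mg/L.
Initial deficit D₀ = C_s − DO₀ = 8.22 − 6.095 = 2.125 mg/L.
t_c = (1/0.8420) ln[(1.08/0.238)(1 − 2.125×0.8420/(0.238×13.16))] = 1.188 × ln(1.945) = 0.7899 d.
D_c = (0.238/1.08) × 13.16 × e^(−0.238×0.7899) = 0.2204 × 13.16 × 0.8286 = 2.403 mg/L.
Minimum DO = 8.22 − 2.403 = 5.817 mg/L.

t_c ≈ 0.790 d; minimum DO ≈ 5.82 mg/L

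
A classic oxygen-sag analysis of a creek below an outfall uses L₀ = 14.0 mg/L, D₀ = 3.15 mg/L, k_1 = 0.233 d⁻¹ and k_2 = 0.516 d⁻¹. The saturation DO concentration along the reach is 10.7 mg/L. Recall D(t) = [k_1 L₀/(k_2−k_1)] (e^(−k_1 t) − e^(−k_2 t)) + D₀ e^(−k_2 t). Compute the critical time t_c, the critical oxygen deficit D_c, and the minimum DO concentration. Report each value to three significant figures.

t_c = [1/(k_2−k_1)] ln[(k_2/k_1)(1 − D₀(k_2−k_1)/(k_1 L₀))]
= [1/(0.516−0.233)] ln[(0.516/0.233)(1 − 3.15×0.2830/(0.233×14.0))]
= (1/0.2830) ln[2.215 × 0.7267] = 3.534 × ln(1.609) = 3.534 × 0.4758 = 1.681 d.
D_c = (k_1/k_2) L₀ e^(−k_1 t_c) = (0.233/0.516) × 14.0 × e^(−0.233×1.681) = 0.4516 × 14.0 × 0.6759 = 4.273 mg/L.
Minimum DO = C_s − D_c = 10.7 − 4.273 = 6.427 mg/L.

t_c ≈ 1.68 d; D_c ≈ 4.27 mg/L; min DO ≈ 6.43 mg/L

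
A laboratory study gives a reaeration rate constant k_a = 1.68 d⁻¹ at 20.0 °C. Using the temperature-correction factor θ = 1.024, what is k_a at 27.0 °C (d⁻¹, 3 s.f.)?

k_a(T₂) = k_a(T₁) · θ^(T₂−T₁) = 1.68 × 1.024^(27.0−20.0)
= 1.68 × 1.024^7.00 = 1.68 × 1.181 = 1.983 d⁻¹.

k_a ≈ 1.98 d⁻¹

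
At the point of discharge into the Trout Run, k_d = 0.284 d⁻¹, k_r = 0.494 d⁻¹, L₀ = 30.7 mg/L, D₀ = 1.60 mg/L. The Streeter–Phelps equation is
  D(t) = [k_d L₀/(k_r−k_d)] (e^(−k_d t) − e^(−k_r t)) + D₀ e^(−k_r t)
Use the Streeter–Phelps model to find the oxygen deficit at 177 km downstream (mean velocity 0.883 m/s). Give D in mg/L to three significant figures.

Travel time t = x/v = 177 km / (0.883 m/s) = 177000 m / 0.883 m/s = 200500 s = 2.320 d.
k_d L₀/(k_r−k_d) = 0.284×30.7/(0.494−0.284) = 8.719/0.2100 = 41.52 mg/L.
e^(−k_d t) = e^(−0.284×2.320) = 0.5174; e^(−k_r t) = e^(−0.494×2.320) = 0.3179.
D = 41.52 × (0.5174 − 0.3179) + 1.60 × 0.3179 = 8.285 + 0.5086 = 8.794 mg/L.

D ≈ 8.79 mg/L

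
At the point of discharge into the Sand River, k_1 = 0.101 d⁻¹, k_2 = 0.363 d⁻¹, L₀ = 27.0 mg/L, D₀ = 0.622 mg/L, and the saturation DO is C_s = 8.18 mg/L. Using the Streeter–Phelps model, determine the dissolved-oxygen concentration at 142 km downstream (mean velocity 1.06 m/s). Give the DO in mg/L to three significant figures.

Travel time t = x/v = 142 km / (1.06 m/s) = 142000 m / 1.06 m/s = 134000 s = 1.550 d.
k_1 L₀/(k_2−k_1) = 0.101×27.0/(0.363−0.101) = 2.727/0.2620 = 10.41 mg/L.
e^(−k_1 t) = e^(−0.101×1.550) = 0.8550; e^(−k_2 t) = e^(−0.363×1.550) = 0.5696.
D = 10.41 × (0.8550 − 0.5696) + 0.622 × 0.5696 = 2.971 + 0.3543 = 3.325 mg/L.
DO = C_s − D = 8.18 − 3.325 = 4.855 mg/L.

DO ≈ 4.85 mg/L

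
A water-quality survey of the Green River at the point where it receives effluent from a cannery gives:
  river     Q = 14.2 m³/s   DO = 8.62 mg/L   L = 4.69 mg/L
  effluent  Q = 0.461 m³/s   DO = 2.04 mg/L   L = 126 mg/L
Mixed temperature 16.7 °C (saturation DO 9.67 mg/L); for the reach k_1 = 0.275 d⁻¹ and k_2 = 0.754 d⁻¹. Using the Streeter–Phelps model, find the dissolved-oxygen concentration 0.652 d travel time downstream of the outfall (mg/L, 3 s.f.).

Mixed DO = (14.2×8.62 + 0.461×2.04)/(14.2+0.461) = 123.3/14.66 = 8.413 mg/L.
Mixed L₀ = (14.2×4.69 + 0.461×126)/(14.66) = 124.7/14.66 = 8.504 mg/L.
Initial deficit D₀ = C_s − DO₀ = 9.67 − 8.413 = 1.257 mg/L.
D(0.652) = [0.275×8.504/(0.754−0.275)](e^(−0.275×0.652) − e^(−0.754×0.652)) + 1.257 e^(−0.754×0.652)
= 4.883 × (0.8359 − 0.6116) + 1.257 × 0.6116 = 1.863 mg/L.
DO = 9.67 − 1.863 = 7.807 mg/L.

DO ≈ 7.81 mg/L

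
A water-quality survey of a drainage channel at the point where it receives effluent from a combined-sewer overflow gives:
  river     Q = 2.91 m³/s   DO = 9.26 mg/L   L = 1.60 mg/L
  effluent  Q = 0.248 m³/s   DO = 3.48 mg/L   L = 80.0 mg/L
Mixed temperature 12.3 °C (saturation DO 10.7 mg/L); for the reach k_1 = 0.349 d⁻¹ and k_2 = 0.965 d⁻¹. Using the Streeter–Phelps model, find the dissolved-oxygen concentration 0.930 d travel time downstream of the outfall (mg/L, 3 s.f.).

DO ≈ 8.54 mg/L

Mixed DO = (2.91×9.26 + 0.248×3.48)/(2.91+0.248) = 27.81/3.158 = 8.806 mg/L.
Mixed L₀ = (2.91×1.60 + 0.248×80.0)/(3.158) = 24.50/3.158 = 7.757 mg/L.
Initial deficit D₀ = C_s − DO₀ = 10.7 − 8.806 = 1.894 mg/L.
D(0.930) = [0.349×7.757/(0.965−0.349)](e^(−0.349×0.930) − e^(−0.965×0.930)) + 1.894 e^(−0.965×0.930)
= 4.395 × (0.7228 − 0.4076) + 1.894 × 0.4076 = 2.157 mg/L.
DO = 10.7 − 2.157 = 8.543 mg/L.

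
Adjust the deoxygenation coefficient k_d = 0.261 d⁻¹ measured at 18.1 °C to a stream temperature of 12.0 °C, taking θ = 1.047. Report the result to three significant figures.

k_d(T₂) = k_d(T₁) · θ^(T₂−T₁) = 0.261 × 1.047^(12.0−18.1)
= 0.261 × 1.047^-6.10 = 0.261 × 0.7557 = 0.1972 d⁻¹.

k_d ≈ 0.197 d⁻¹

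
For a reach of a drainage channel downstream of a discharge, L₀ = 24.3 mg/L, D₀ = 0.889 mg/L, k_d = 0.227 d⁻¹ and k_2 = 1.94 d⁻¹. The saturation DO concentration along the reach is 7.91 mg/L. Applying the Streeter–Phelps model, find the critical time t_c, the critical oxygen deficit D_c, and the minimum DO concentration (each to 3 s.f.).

t_c ≈ 1.06 d; D_c ≈ 2.23 mg/L; min DO ≈ 5.68 mg/L

At the critical point dD/dt = 0, so k_d L₀ e^(−k_d t) = k_2 D. Substituting D(t) from the Streeter–Phelps equation and solving for t gives
t_c = ln[(k_2/k_d)(1 − D₀(k_2−k_d)/(k_d L₀))] / (k_2−k_d).
Here k_2−k_d = 1.713 d⁻¹ and 1 − D₀(k_2−k_d)/(k_d L₀) = 1 − 0.889×1.713/(0.227×24.3) = 0.7239, so
t_c = ln(8.546 × 0.7239) / 1.713 = 1.822 / 1.713 = 1.064 d.
D_c = (k_d/k_2) L₀ e^(−k_d t_c) = (0.227/1.94) × 24.3 × e^(−0.227×1.064) = 0.1170 × 24.3 × 0.7854 = 2.233 mg/L.
Minimum DO = C_s − D_c = 7.91 − 2.233 = 5.677 mg/L.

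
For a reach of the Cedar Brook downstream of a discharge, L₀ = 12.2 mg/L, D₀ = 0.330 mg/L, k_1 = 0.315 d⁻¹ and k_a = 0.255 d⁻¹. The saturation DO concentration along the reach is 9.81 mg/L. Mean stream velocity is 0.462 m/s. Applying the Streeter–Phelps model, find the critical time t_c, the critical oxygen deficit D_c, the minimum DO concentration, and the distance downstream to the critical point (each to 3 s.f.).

With k_a/k_1 = 0.8095 and 1 − D₀(k_a−k_1)/(k_1 L₀) = 1.005,
t_c = ln(0.8095 × 1.005) / (0.255 − 0.315) = ln(0.8137) / -0.06000 = -0.2062/-0.06000 = 3.436 d.
L(t_c) = L₀ e^(−k_1 t_c) = 12.2 × 0.3388 = 4.133 mg/L, and at the critical point k_a D_c = k_1 L, so D_c = (0.315/0.255) × 4.133 = 5.106 mg/L.
Minimum DO = C_s − D_c = 9.81 − 5.106 = 4.704 mg/L.
x_c = v t_c = 0.462 m/s × 3.436 d × 86400 s/d = 137200 m ≈ 137 km.

t_c ≈ 3.44 d; D_c ≈ 5.11 mg/L; min DO ≈ 4.70 mg/L; x_c ≈ 137 km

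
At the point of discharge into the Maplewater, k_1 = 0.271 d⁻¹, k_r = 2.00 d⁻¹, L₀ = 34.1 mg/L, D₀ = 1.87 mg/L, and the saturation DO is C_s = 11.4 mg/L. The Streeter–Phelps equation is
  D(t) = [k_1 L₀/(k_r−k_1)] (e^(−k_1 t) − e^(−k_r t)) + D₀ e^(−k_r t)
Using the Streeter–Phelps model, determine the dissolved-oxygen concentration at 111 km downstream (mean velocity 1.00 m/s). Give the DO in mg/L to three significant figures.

Travel time t = x/v = 111 km / (1.00 m/s) = 111000 m / 1.00 m/s = 111000 s = 1.285 d.
k_1 L₀/(k_r−k_1) = 0.271×34.1/(2.00−0.271) = 9.241/1.729 = 5.345 mg/L.
e^(−k_1 t) = e^(−0.271×1.285) = 0.7060; e^(−k_r t) = e^(−2.00×1.285) = 0.07658.
D = 5.345 × (0.7060 − 0.07658) + 1.87 × 0.07658 = 3.364 + 0.1432 = 3.507 mg/L.
DO = C_s − D = 11.4 − 3.507 = 7.893 mg/L.

DO ≈ 7.89 mg/L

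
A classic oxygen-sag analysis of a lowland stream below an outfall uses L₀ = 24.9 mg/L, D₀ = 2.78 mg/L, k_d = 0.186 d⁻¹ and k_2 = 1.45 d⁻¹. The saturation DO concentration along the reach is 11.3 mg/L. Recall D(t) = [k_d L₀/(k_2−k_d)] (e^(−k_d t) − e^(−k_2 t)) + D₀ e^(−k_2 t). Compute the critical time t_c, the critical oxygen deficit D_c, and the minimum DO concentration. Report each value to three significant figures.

t_c ≈ 0.500 d; D_c ≈ 2.91 mg/L; min DO ≈ 8.39 mg/L

t_c = [1/(k_2−k_d)] ln[(k_2/k_d)(1 − D₀(k_2−k_d)/(k_d L₀))]
= [1/(1.45−0.186)] ln[(1.45/0.186)(1 − 2.78×1.264/(0.186×24.9))]
= (1/1.264) ln[7.796 × 0.2413] = 0.7911 × ln(1.881) = 0.7911 × 0.6318 = 0.4998 d.
D_c = (k_d/k_2) L₀ e^(−k_d t_c) = (0.186/1.45) × 24.9 × e^(−0.186×0.4998) = 0.1283 × 24.9 × 0.9112 = 2.911 mg/L.
Minimum DO = C_s − D_c = 11.3 − 2.911 = 8.389 mg/L.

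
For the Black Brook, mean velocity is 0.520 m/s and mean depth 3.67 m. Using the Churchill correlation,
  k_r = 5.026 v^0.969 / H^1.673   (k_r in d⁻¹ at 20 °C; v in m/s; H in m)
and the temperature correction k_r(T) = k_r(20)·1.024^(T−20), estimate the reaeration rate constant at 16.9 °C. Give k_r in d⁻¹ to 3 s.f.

k_r(20) = 5.026 × 0.520^0.969 / 3.67^1.673 = 5.026 × 0.5306 / 8.804 = 0.3029 d⁻¹.
k_r(16.9) = 0.3029 × 1.024^(16.9−20) = 0.3029 × 0.9291 = 0.2815 d⁻¹.

k_r ≈ 0.281 d⁻¹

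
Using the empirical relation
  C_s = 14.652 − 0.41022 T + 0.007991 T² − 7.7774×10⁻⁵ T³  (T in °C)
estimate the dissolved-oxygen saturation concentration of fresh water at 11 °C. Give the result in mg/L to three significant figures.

C_s ≈ 11.0 mg/L

C_s = 14.652 − 0.41022×11 + 0.007991×11² − 7.7774×10⁻⁵×11³ = 11.00 mg/L.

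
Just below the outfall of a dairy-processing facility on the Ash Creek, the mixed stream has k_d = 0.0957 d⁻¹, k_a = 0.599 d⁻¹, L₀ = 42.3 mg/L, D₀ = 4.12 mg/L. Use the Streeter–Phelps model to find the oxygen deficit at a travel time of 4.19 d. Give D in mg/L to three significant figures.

D ≈ 5.07 mg/L

k_d L₀/(k_a−k_d) = 0.0957×42.3/(0.599−0.0957) = 4.048/0.5033 = 8.043 mg/L.
e^(−k_d t) = e^(−0.0957×4.190) = 0.6697; e^(−k_a t) = e^(−0.599×4.190) = 0.08128.
D = 8.043 × (0.6697 − 0.08128) + 4.12 × 0.08128 = 4.732 + 0.3349 = 5.067 mg/L.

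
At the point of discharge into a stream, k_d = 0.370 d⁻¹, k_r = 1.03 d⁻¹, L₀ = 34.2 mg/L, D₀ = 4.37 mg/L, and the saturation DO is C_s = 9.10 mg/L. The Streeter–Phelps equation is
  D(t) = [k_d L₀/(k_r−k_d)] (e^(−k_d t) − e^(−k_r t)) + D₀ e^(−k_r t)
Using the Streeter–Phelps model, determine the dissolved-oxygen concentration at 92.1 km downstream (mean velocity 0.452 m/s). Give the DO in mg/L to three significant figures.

DO ≈ 2.39 mg/L

Travel time t = x/v = 92.1 km / (0.452 m/s) = 92100 m / 0.452 m/s = 203800 s = 2.358 d.
k_d L₀/(k_r−k_d) = 0.370×34.2/(1.03−0.370) = 12.65/0.6600 = 19.17 mg/L.
e^(−k_d t) = e^(−0.370×2.358) = 0.4179; e^(−k_r t) = e^(−1.03×2.358) = 0.08812.
D = 19.17 × (0.4179 − 0.08812) + 4.37 × 0.08812 = 6.322 + 0.3851 = 6.707 mg/L.
DO = C_s − D = 9.10 − 6.707 = 2.393 mg/L.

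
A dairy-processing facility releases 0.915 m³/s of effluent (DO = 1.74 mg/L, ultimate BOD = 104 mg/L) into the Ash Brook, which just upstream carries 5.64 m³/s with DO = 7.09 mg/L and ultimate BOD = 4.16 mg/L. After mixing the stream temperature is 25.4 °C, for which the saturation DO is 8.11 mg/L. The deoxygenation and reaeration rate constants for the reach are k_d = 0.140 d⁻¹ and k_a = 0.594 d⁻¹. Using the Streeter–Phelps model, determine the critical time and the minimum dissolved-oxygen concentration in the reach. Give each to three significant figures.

Mixed DO = (5.64×7.09 + 0.915×1.74)/(5.64+0.915) = 41.58/6.555 = 6.343 mg/L.
Mixed L₀ = (5.64×4.16 + 0.915×104)/(6.555) = 118.6/6.555 = 18.10 mg/L.
Initial deficit D₀ = C_s − DO₀ = 8.11 − 6.343 = 1.767 mg/L.
t_c = (1/0.4540) ln[(0.594/0.140)(1 − 1.767×0.4540/(0.140×18.10))] = 2.203 × ln(2.900) = 2.345 d.
D_c = (0.140/0.594) × 18.10 × e^(−0.140×2.345) = 0.2357 × 18.10 × 0.7202 = 3.072 mg/L.
Minimum DO = 8.11 − 3.072 = 5.038 mg/L.

t_c ≈ 2.34 d; minimum DO ≈ 5.04 mg/L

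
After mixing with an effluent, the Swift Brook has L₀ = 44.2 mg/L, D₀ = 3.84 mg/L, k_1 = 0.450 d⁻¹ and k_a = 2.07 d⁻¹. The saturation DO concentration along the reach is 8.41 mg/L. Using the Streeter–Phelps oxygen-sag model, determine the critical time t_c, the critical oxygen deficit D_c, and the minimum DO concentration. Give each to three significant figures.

t_c ≈ 0.710 d; D_c ≈ 6.98 mg/L; min DO ≈ 1.43 mg/L

t_c = [1/(k_a−k_1)] ln[(k_a/k_1)(1 − D₀(k_a−k_1)/(k_1 L₀))]
= [1/(2.07−0.450)] ln[(2.07/0.450)(1 − 3.84×1.620/(0.450×44.2))]
= (1/1.620) ln[4.600 × 0.6872] = 0.6173 × ln(3.161) = 0.6173 × 1.151 = 0.7105 d.
D_c = (k_1/k_a) L₀ e^(−k_1 t_c) = (0.450/2.07) × 44.2 × e^(−0.450×0.7105) = 0.2174 × 44.2 × 0.7264 = 6.979 mg/L.
Minimum DO = C_s − D_c = 8.41 − 6.979 = 1.431 mg/L.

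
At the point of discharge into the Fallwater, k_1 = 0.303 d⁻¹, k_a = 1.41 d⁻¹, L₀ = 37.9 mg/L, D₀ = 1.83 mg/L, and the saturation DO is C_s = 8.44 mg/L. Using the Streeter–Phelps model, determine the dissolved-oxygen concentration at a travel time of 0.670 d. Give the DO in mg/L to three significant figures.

DO ≈ 3.29 mg/L

k_1 L₀/(k_a−k_1) = 0.303×37.9/(1.41−0.303) = 11.48/1.107 = 10.37 mg/L.
e^(−k_1 t) = e^(−0.303×0.6700) = 0.8163; e^(−k_a t) = e^(−1.41×0.6700) = 0.3888.
D = 10.37 × (0.8163 − 0.3888) + 1.83 × 0.3888 = 4.434 + 0.7115 = 5.146 mg/L.
DO = C_s − D = 8.44 − 5.146 = 3.294 mg/L.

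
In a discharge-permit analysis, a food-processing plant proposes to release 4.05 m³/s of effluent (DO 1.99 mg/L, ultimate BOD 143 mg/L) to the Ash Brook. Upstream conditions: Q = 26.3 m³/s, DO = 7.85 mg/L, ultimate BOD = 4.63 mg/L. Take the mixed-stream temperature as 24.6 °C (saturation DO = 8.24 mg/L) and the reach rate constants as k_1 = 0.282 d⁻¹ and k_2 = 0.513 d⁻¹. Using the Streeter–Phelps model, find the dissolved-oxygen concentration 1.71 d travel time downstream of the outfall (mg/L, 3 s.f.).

Mixed DO = (26.3×7.85 + 4.05×1.99)/(26.3+4.05) = 214.5/30.35 = 7.068 mg/L.
Mixed L₀ = (26.3×4.63 + 4.05×143)/(30.35) = 700.9/30.35 = 23.09 mg/L.
Initial deficit D₀ = C_s − DO₀ = 8.24 − 7.068 = 1.172 mg/L.
D(1.71) = [0.282×23.09/(0.513−0.282)](e^(−0.282×1.71) − e^(−0.513×1.71)) + 1.172 e^(−0.513×1.71)
= 28.19 × (0.6174 − 0.4159) + 1.172 × 0.4159 = 6.168 mg/L.
DO = 8.24 − 6.168 = 2.072 mg/L.

DO ≈ 2.07 mg/L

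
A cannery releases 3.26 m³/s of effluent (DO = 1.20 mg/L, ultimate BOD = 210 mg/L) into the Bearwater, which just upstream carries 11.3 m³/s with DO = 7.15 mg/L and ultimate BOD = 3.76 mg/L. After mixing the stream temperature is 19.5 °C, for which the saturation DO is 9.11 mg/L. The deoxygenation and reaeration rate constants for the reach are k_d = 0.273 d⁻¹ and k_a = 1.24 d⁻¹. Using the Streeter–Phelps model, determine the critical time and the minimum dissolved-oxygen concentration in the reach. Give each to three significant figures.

Mixed DO = (11.3×7.15 + 3.26×1.20)/(11.3+3.26) = 84.71/14.56 = 5.818 mg/L.
Mixed L₀ = (11.3×3.76 + 3.26×210)/(14.56) = 727.1/14.56 = 49.94 mg/L.
Initial deficit D₀ = C_s − DO₀ = 9.11 − 5.818 = 3.292 mg/L.
t_c = (1/0.9670) ln[(1.24/0.273)(1 − 3.292×0.9670/(0.273×49.94))] = 1.034 × ln(3.481) = 1.290 d.
D_c = (0.273/1.24) × 49.94 × e^(−0.273×1.290) = 0.2202 × 49.94 × 0.7032 = 7.731 mg/L.
Minimum DO = 9.11 − 7.731 = 1.379 mg/L.

t_c ≈ 1.29 d; minimum DO ≈ 1.38 mg/L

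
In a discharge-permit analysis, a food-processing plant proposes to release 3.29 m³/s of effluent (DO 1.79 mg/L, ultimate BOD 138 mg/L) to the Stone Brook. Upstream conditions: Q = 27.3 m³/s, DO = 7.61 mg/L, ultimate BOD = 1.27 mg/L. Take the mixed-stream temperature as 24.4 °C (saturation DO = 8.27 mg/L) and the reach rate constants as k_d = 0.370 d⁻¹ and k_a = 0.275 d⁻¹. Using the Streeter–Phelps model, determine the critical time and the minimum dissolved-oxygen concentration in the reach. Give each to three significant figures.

t_c ≈ 2.91 d; minimum DO ≈ 0.941 mg/L

Mixed DO = (27.3×7.61 + 3.29×1.79)/(27.3+3.29) = 213.6/30.59 = 6.984 mg/L.
Mixed L₀ = (27.3×1.27 + 3.29×138)/(30.59) = 488.7/30.59 = 15.98 mg/L.
Initial deficit D₀ = C_s − DO₀ = 8.27 − 6.984 = 1.286 mg/L.
t_c = (1/-0.09500) ln[(0.275/0.370)(1 − 1.286×-0.09500/(0.370×15.98))] = -10.53 × ln(0.7586) = 2.908 d.
D_c = (0.370/0.275) × 15.98 × e^(−0.370×2.908) = 1.345 × 15.98 × 0.3410 = 7.329 mg/L.
Minimum DO = 8.27 − 7.329 = 0.9415 mg/L.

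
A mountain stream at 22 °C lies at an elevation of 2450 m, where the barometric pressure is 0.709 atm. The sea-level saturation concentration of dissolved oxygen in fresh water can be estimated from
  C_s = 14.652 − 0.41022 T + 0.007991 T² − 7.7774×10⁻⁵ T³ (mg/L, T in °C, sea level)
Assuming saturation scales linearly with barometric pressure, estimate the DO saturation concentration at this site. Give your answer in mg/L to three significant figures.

C_s ≈ 6.14 mg/L

At sea level: C_s = 14.652 − 0.41022×22 + 0.007991×22² − 7.7774×10⁻⁵×22³ = 8.667 mg/L.
Pressure correction: C_s' = 8.667 × 0.709 = 6.145 mg/L.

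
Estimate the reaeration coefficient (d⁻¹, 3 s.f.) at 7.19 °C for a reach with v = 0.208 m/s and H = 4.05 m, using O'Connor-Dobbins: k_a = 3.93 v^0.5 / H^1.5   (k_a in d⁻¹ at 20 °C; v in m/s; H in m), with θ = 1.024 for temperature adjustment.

k_a(20) = 3.93 × 0.208^0.5 / 4.05^1.5 = 3.93 × 0.4561 / 8.150 = 0.2199 d⁻¹.
k_a(7.19) = 0.2199 × 1.024^(7.19−20) = 0.2199 × 0.7380 = 0.1623 d⁻¹.

k_a ≈ 0.162 d⁻¹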